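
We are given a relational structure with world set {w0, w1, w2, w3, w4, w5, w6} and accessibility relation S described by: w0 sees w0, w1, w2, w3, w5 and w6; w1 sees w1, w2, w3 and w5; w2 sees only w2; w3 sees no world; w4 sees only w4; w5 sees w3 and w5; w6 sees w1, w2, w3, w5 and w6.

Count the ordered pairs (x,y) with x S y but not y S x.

Enumerating: (w0,w1), (w0,w2), (w0,w3), (w0,w5), (w0,w6), (w1,w2), (w1,w3), (w1,w5), (w5,w3), (w6,w1), (w6,w2), (w6,w3), (w6,w5).

13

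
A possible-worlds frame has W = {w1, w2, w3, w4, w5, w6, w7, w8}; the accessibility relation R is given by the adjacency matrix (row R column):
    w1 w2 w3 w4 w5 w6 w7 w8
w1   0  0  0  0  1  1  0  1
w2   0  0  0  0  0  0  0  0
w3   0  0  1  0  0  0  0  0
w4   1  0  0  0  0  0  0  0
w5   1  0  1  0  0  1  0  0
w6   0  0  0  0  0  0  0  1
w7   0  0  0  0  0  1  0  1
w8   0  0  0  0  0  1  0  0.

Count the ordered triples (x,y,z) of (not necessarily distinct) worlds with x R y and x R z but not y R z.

Enumerating: (w1,w5,w5), (w1,w5,w8), (w1,w6,w5), (w1,w6,w6), (w1,w8,w5), (w1,w8,w8), (w4,w1,w1), (w5,w1,w1), (w5,w1,w3), (w5,w3,w1), (w5,w3,w6), (w5,w6,w1), (w5,w6,w3), (w5,w6,w6), (w6,w8,w8), (w7,w6,w6), (w7,w8,w8), (w8,w6,w6).

18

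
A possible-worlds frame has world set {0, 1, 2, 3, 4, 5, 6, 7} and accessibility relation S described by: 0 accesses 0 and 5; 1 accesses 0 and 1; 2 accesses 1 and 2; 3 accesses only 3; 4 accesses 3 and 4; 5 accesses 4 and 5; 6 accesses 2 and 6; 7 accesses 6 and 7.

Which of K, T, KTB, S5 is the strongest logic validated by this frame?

Reflexive (axiom T): yes — every world is S-related to itself.
Symmetric (axiom B): no — 0 S 5 but not 5 S 0.
Euclidean (axiom 5): no — 0 S 5 and 0 S 0, but not 5 S 0.
So F validates K, T; KTB would additionally require S to be symmetric. The strongest is T.

T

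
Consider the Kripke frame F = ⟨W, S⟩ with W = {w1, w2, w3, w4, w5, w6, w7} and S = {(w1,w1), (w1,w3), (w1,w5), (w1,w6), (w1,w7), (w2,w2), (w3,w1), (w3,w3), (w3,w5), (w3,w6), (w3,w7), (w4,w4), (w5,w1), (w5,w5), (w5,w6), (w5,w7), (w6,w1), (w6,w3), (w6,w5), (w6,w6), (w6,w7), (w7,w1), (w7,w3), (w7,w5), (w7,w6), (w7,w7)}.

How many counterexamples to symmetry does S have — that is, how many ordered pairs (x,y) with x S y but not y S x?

Enumerating: (w3,w5).

1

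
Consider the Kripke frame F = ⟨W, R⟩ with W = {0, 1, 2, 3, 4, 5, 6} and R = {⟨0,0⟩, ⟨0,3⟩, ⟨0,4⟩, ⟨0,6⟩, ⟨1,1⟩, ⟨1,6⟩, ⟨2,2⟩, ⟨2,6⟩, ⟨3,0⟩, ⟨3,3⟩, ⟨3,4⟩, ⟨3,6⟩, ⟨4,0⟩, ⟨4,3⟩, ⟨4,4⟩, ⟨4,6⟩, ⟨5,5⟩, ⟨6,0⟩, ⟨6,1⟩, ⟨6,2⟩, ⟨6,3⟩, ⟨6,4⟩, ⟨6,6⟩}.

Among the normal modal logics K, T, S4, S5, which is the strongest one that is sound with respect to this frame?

T

Reflexive (axiom T): yes — every world is R-related to itself.
Transitive (axiom 4): no — 0 R 6 and 6 R 1, but not 0 R 1.
Euclidean (axiom 5): no — 6 R 0 and 6 R 1, but not 0 R 1.
So F validates K, T; S4 would additionally require R to be transitive. The strongest is T.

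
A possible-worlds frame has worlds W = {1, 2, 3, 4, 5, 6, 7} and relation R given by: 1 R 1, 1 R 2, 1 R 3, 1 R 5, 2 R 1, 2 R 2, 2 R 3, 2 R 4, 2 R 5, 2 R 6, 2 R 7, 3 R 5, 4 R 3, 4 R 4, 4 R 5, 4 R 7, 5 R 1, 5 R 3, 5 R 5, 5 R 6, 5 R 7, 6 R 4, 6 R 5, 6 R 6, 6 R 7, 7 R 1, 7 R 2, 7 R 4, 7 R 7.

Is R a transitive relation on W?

No

Transitive: no — 1 R 2 and 2 R 4, but not 1 R 4.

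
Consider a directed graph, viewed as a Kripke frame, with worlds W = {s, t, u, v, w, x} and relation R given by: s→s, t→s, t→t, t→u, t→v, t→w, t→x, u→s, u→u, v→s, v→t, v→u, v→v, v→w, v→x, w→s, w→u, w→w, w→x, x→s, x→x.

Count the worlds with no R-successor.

R is serial; there are no such worlds.

0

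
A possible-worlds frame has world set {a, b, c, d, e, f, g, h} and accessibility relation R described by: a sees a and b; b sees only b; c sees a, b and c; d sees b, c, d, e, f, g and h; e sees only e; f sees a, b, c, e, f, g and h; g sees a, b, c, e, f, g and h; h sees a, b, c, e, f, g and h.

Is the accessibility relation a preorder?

Reflexive: yes — every world is R-related to itself.
Transitive: no — d R c and c R a, but not d R a.
So R is not a preorder.

No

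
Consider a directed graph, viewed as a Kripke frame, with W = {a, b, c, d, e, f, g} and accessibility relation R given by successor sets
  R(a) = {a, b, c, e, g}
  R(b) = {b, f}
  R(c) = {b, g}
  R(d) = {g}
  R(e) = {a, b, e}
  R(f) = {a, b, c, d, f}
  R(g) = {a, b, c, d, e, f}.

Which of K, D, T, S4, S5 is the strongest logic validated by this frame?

Serial (axiom D): yes — every world has a successor (e.g. a R a).
Reflexive (axiom T): no — c is not related to itself.
Transitive (axiom 4): no — a R b and b R f, but not a R f.
Euclidean (axiom 5): no — a R b and a R c, but not b R c.
So F validates K, D; T would additionally require R to be reflexive. The strongest is D.

D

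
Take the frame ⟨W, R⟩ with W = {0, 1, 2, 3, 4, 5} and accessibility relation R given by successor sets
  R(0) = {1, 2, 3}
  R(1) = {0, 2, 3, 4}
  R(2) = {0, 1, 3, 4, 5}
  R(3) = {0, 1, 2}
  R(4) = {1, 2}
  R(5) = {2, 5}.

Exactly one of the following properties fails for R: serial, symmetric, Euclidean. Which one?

Serial: yes — every world has a successor (e.g. 0 R 1).
Symmetric: yes — every pair in R has its reverse in R.
Euclidean: no — 1 R 0 and 1 R 4, but not 0 R 4.
Only Euclidean fails.

Euclidean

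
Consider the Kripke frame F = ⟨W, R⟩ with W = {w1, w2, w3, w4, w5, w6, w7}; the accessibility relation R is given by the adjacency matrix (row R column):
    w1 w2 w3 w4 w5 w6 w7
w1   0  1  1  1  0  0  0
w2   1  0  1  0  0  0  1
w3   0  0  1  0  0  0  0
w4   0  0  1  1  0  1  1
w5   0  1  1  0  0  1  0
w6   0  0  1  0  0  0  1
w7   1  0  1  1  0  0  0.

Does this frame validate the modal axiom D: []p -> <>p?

Yes

Axiom D corresponds to the accessibility relation being serial.
Serial: yes — every world has a successor (e.g. w1 R w2).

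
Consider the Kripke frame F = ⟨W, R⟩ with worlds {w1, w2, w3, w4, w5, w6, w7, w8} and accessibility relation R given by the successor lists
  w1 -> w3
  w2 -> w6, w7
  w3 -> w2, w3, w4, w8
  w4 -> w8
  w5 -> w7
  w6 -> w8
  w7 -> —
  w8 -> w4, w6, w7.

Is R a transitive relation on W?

Transitive: no — w1 R w3 and w3 R w2, but not w1 R w2.

No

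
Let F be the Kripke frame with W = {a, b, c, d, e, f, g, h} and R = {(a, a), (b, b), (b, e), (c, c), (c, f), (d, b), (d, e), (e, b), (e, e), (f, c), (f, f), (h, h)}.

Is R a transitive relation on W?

Yes

Transitive: yes — every two-step R-path is closed by a direct edge.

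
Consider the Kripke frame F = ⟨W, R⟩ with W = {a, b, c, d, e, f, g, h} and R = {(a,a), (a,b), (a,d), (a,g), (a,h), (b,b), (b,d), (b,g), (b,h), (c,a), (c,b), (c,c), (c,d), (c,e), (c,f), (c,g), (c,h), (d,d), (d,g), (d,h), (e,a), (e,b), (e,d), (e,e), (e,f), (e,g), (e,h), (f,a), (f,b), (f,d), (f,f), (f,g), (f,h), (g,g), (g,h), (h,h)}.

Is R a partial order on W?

Reflexive: yes — every world is R-related to itself.
Transitive: yes — every two-step R-path is closed by a direct edge.
Antisymmetric: yes — no distinct pair is related both ways.
So R is a partial order.

Yes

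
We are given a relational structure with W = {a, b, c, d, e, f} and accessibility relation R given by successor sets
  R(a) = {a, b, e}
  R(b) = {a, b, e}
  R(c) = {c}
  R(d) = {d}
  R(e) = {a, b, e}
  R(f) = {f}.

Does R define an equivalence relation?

Reflexive: yes — every world is R-related to itself.
Symmetric: yes — every pair in R has its reverse in R.
Transitive: yes — every two-step R-path is closed by a direct edge.
So R is an equivalence relation.

Yes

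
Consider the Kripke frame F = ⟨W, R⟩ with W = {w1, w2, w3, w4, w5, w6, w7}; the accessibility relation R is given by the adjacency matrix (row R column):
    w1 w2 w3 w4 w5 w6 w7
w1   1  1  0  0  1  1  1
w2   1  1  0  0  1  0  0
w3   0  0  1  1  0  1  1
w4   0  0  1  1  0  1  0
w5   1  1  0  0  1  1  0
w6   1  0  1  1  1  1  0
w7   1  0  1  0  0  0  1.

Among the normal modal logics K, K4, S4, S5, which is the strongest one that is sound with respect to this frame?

Transitive (axiom 4): no — w1 R w6 and w6 R w3, but not w1 R w3.
Reflexive (axiom T): yes — every world is R-related to itself.
Euclidean (axiom 5): no — w1 R w2 and w1 R w6, but not w2 R w6.
So F validates K; K4 would additionally require R to be transitive. The strongest is K.

K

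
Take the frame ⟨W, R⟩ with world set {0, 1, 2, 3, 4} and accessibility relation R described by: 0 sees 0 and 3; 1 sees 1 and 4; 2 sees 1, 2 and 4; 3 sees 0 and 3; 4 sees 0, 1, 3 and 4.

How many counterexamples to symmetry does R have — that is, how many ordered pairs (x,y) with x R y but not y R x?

4

Enumerating: (2,1), (2,4), (4,0), (4,3).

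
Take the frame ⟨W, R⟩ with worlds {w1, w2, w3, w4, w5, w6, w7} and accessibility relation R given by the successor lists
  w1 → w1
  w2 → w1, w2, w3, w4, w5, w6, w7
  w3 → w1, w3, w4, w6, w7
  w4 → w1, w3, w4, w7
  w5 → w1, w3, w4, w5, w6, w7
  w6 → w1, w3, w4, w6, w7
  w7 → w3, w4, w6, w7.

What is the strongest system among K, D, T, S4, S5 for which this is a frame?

T

Serial (axiom D): yes — every world has a successor (e.g. w1 R w1).
Reflexive (axiom T): yes — every world is R-related to itself.
Transitive (axiom 4): no — w4 R w3 and w3 R w6, but not w4 R w6.
Euclidean (axiom 5): no — w2 R w1 and w2 R w3, but not w1 R w3.
So F validates K, D, T; S4 would additionally require R to be transitive. The strongest is T.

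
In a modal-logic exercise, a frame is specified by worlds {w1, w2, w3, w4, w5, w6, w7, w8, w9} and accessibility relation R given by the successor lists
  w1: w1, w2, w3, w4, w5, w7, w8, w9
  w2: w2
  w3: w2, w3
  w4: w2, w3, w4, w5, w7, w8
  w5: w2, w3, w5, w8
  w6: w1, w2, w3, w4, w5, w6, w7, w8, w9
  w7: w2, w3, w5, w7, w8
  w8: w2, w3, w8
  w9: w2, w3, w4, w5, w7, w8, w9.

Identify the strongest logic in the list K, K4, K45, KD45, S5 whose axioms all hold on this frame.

Transitive (axiom 4): yes — every two-step R-path is closed by a direct edge.
Euclidean (axiom 5): no — w1 R w2 and w1 R w3, but not w2 R w3.
Serial (axiom D): yes — every world has a successor (e.g. w1 R w1).
Reflexive (axiom T): yes — every world is R-related to itself.
So F validates K, K4; K45 would additionally require R to be Euclidean. The strongest is K4.

K4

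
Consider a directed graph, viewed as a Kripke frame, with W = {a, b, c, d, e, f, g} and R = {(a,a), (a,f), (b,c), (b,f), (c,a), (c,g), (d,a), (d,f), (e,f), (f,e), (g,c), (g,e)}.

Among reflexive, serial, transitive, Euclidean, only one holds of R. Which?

serial

Reflexive: no — b is not related to itself.
Serial: yes — every world has a successor (e.g. a R a).
Transitive: no — a R f and f R e, but not a R e.
Euclidean: no — b R c and b R f, but not c R f.
Only serial holds.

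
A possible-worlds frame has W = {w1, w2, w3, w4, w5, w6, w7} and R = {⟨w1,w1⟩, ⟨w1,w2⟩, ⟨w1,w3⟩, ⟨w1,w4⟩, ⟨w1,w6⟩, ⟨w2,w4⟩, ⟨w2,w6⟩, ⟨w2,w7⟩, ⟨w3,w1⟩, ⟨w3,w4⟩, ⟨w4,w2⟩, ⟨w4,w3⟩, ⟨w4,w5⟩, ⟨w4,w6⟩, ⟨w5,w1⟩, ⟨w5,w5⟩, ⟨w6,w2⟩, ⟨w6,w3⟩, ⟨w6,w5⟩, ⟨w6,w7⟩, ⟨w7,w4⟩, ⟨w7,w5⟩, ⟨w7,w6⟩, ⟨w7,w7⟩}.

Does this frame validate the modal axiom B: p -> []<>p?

No

Axiom B corresponds to the accessibility relation being symmetric.
Symmetric: no — w1 R w2 but not w2 R w1.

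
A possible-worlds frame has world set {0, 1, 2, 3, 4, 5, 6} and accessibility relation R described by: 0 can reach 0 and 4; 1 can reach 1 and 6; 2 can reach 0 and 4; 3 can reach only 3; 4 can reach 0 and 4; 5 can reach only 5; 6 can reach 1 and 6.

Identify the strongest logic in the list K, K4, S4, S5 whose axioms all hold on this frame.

Transitive (axiom 4): yes — every two-step R-path is closed by a direct edge.
Reflexive (axiom T): no — 2 is not related to itself.
Euclidean (axiom 5): yes — any two successors of a common world are R-related.
So F validates K, K4; S4 would additionally require R to be reflexive. The strongest is K4.

K4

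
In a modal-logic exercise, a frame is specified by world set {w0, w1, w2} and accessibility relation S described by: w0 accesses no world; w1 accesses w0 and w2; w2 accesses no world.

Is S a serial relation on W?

Serial: no — w0 has no S-successor.

No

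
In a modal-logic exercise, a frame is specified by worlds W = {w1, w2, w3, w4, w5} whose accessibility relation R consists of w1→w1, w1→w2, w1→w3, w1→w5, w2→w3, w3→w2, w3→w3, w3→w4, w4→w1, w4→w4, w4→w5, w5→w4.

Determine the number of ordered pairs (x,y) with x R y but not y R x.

5

Enumerating: (w1,w2), (w1,w3), (w1,w5), (w3,w4), (w4,w1).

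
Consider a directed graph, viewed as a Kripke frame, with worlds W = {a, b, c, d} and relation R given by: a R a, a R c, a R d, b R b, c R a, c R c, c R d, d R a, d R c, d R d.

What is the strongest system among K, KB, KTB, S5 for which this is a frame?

Symmetric (axiom B): yes — every pair in R has its reverse in R.
Reflexive (axiom T): yes — every world is R-related to itself.
Euclidean (axiom 5): yes — any two successors of a common world are R-related.
So F validates K, KB, KTB, S5. The strongest is S5.

S5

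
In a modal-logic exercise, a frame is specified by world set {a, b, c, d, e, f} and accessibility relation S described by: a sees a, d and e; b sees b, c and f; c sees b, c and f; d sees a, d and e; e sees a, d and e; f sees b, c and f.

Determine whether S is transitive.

Yes

Transitive: yes — every two-step S-path is closed by a direct edge.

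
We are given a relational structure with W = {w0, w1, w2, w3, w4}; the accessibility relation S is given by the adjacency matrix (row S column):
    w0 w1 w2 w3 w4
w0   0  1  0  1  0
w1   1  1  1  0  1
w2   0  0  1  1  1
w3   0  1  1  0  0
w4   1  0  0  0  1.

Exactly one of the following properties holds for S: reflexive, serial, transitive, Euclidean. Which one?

serial

Reflexive: no — w0 is not related to itself.
Serial: yes — every world has a successor (e.g. w0 S w1).
Transitive: no — w0 S w1 and w1 S w2, but not w0 S w2.
Euclidean: no — w0 S w1 and w0 S w3, but not w1 S w3.
Only serial holds.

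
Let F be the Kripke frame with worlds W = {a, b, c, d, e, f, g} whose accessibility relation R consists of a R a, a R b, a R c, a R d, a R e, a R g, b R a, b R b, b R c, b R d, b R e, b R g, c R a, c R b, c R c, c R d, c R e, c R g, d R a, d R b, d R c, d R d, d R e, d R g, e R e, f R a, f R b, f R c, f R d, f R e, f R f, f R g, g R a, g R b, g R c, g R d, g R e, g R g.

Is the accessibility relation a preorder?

Yes

Reflexive: yes — every world is R-related to itself.
Transitive: yes — every two-step R-path is closed by a direct edge.
So R is a preorder.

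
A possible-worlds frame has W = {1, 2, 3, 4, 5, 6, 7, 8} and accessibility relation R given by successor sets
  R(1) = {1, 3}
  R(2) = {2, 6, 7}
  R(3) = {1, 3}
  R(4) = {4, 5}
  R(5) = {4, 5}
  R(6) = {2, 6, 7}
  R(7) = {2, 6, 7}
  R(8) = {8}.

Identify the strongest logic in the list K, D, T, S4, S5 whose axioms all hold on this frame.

Serial (axiom D): yes — every world has a successor (e.g. 1 R 1).
Reflexive (axiom T): yes — every world is R-related to itself.
Transitive (axiom 4): yes — every two-step R-path is closed by a direct edge.
Euclidean (axiom 5): yes — any two successors of a common world are R-related.
So F validates K, D, T, S4, S5. The strongest is S5.

S5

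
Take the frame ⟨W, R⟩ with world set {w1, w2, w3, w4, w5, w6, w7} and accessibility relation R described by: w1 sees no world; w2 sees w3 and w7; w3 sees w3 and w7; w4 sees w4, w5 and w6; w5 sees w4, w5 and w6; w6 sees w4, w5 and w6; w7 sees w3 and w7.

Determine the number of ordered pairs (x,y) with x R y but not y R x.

Enumerating: (w2,w3), (w2,w7).

2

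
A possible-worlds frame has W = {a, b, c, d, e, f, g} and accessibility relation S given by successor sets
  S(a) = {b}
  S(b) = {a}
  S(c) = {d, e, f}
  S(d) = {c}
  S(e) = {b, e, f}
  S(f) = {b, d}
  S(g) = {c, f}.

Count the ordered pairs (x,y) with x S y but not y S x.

8

Enumerating: (c,e), (c,f), (e,b), (e,f), (f,b), (f,d), (g,c), (g,f).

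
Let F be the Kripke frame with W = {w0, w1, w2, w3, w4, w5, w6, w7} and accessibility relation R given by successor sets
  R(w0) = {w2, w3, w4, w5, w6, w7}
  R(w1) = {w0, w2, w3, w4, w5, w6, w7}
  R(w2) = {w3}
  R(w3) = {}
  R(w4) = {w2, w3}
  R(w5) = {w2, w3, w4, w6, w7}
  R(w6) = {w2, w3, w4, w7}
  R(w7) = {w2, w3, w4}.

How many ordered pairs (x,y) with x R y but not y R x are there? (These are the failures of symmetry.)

Enumerating: (w0,w2), (w0,w3), (w0,w4), (w0,w5), (w0,w6), (w0,w7), (w1,w0), (w1,w2), (w1,w3), (w1,w4), (w1,w5), (w1,w6), … and 16 more.
Total: 28.

28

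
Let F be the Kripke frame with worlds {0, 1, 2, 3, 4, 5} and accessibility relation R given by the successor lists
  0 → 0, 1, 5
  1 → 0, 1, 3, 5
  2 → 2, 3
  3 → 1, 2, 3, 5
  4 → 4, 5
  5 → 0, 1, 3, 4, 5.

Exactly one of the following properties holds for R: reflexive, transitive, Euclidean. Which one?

Reflexive: yes — every world is R-related to itself.
Transitive: no — 0 R 1 and 1 R 3, but not 0 R 3.
Euclidean: no — 1 R 0 and 1 R 3, but not 0 R 3.
Only reflexive holds.

reflexive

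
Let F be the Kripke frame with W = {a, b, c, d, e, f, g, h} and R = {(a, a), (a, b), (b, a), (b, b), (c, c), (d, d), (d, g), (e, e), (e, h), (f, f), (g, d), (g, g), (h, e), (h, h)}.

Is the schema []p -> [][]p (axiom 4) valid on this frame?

Yes

By correspondence theory, 4 is valid on a frame iff R is transitive.
Transitive: yes — every two-step R-path is closed by a direct edge.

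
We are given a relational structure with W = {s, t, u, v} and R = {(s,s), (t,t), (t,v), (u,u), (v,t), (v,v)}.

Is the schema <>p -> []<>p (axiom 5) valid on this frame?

Yes

The schema 5 characterises exactly the Euclidean frames.
Euclidean: yes — any two successors of a common world are R-related.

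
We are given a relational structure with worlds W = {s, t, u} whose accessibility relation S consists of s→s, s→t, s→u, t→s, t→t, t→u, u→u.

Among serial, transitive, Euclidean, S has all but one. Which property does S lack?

Euclidean

Serial: yes — every world has a successor (e.g. s S s).
Transitive: yes — every two-step S-path is closed by a direct edge.
Euclidean: no — s S u and s S t, but not u S t.
Only Euclidean fails.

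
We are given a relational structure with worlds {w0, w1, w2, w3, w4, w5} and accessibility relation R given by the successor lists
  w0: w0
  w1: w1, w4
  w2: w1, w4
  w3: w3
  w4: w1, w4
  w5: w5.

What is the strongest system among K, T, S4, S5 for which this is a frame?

K

Reflexive (axiom T): no — w2 is not related to itself.
Transitive (axiom 4): yes — every two-step R-path is closed by a direct edge.
Euclidean (axiom 5): yes — any two successors of a common world are R-related.
So F validates K; T would additionally require R to be reflexive. The strongest is K.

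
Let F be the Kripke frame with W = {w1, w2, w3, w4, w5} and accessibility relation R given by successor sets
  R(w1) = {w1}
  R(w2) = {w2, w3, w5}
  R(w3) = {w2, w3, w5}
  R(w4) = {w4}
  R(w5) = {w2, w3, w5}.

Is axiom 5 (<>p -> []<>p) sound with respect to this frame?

Yes

By correspondence theory, 5 is valid on a frame iff R is Euclidean.
Euclidean: yes — any two successors of a common world are R-related.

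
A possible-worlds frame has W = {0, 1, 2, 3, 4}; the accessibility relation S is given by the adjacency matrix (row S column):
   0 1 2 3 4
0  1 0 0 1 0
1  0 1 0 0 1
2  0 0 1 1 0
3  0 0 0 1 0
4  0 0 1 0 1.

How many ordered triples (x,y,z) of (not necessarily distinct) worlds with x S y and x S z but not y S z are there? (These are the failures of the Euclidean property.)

4

Enumerating: (0,3,0), (1,4,1), (2,3,2), (4,2,4).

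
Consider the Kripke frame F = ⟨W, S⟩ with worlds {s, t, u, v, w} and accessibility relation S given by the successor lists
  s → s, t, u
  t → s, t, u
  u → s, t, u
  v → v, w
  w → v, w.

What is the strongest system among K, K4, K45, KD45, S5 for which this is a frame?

S5

Transitive (axiom 4): yes — every two-step S-path is closed by a direct edge.
Euclidean (axiom 5): yes — any two successors of a common world are S-related.
Serial (axiom D): yes — every world has a successor (e.g. s S s).
Reflexive (axiom T): yes — every world is S-related to itself.
So F validates K, K4, K45, KD45, S5. The strongest is S5.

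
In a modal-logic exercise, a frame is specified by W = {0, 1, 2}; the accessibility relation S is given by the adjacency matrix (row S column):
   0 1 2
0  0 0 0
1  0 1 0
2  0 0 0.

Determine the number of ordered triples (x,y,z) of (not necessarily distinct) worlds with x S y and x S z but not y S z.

S is Euclidean; there are no such tuples.

0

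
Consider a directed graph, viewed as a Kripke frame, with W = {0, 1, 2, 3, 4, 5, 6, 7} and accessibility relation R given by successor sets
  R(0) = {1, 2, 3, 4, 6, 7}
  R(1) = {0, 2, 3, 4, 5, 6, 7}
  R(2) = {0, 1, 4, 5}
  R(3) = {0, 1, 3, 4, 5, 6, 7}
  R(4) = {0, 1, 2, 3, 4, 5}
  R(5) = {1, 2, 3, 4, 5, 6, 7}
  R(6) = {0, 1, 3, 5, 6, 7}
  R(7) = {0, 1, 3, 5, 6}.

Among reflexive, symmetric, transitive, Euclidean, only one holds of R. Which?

Reflexive: no — 0 is not related to itself.
Symmetric: yes — every pair in R has its reverse in R.
Transitive: no — 0 R 1 and 1 R 5, but not 0 R 5.
Euclidean: no — 0 R 2 and 0 R 3, but not 2 R 3.
Only symmetric holds.

symmetric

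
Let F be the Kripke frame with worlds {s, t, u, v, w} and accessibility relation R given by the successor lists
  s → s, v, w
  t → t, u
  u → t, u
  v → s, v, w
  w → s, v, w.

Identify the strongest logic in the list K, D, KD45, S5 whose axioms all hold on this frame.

S5

Serial (axiom D): yes — every world has a successor (e.g. s R s).
Euclidean (axiom 5): yes — any two successors of a common world are R-related.
Transitive (axiom 4): yes — every two-step R-path is closed by a direct edge.
Reflexive (axiom T): yes — every world is R-related to itself.
So F validates K, D, KD45, S5. The strongest is S5.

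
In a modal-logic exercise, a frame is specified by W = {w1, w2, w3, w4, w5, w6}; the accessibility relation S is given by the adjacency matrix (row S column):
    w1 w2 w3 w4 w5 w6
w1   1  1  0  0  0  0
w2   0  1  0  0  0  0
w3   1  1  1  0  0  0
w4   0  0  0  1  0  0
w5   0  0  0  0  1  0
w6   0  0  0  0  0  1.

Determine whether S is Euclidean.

No

Euclidean: no — w3 S w2 and w3 S w1, but not w2 S w1.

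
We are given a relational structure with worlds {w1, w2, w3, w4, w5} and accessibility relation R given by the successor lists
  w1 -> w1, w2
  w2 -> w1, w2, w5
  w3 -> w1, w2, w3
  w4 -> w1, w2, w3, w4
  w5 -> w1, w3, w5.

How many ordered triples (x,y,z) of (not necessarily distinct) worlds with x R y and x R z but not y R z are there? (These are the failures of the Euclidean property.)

Enumerating: (w2,w1,w5), (w2,w5,w2), (w3,w1,w3), (w3,w2,w3), (w4,w1,w3), (w4,w1,w4), (w4,w2,w3), (w4,w2,w4), (w4,w3,w4), (w5,w1,w3), (w5,w1,w5), (w5,w3,w5).

12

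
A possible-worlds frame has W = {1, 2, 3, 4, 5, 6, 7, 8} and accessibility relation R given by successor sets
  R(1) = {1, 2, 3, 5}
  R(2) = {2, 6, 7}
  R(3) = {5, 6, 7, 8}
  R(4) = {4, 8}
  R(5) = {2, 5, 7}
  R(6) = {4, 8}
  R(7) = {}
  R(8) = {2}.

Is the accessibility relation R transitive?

No

Transitive: no — 1 R 2 and 2 R 6, but not 1 R 6.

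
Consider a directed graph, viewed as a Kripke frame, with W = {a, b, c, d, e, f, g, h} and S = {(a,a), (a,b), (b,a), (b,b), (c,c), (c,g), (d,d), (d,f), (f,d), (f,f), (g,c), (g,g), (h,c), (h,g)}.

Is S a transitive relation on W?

Yes

Transitive: yes — every two-step S-path is closed by a direct edge.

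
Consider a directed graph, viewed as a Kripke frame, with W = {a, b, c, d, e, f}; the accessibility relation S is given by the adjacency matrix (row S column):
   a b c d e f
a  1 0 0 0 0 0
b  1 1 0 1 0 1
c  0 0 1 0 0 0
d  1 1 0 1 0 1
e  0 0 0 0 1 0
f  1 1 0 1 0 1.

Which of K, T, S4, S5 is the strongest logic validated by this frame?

S4

Reflexive (axiom T): yes — every world is S-related to itself.
Transitive (axiom 4): yes — every two-step S-path is closed by a direct edge.
Euclidean (axiom 5): no — b S a and b S d, but not a S d.
So F validates K, T, S4; S5 would additionally require S to be Euclidean. The strongest is S4.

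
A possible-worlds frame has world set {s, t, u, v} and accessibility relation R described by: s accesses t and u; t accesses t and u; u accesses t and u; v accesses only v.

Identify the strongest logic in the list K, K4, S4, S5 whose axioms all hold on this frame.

K4

Transitive (axiom 4): yes — every two-step R-path is closed by a direct edge.
Reflexive (axiom T): no — s is not related to itself.
Euclidean (axiom 5): yes — any two successors of a common world are R-related.
So F validates K, K4; S4 would additionally require R to be reflexive. The strongest is K4.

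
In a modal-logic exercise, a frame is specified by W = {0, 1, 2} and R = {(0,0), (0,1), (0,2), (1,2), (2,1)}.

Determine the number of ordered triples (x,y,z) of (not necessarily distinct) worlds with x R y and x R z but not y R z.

Enumerating: (0,1,0), (0,1,1), (0,2,0), (0,2,2), (1,2,2), (2,1,1).

6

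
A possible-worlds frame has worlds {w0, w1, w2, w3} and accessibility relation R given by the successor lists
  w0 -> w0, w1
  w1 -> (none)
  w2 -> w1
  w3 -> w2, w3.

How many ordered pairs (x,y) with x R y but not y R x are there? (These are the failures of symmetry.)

3

Enumerating: (w0,w1), (w2,w1), (w3,w2).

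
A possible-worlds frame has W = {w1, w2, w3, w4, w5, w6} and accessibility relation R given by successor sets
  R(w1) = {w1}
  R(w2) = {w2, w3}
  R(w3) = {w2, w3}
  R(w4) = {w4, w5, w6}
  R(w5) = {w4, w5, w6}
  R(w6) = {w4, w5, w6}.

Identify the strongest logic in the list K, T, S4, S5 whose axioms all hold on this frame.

Reflexive (axiom T): yes — every world is R-related to itself.
Transitive (axiom 4): yes — every two-step R-path is closed by a direct edge.
Euclidean (axiom 5): yes — any two successors of a common world are R-related.
So F validates K, T, S4, S5. The strongest is S5.

S5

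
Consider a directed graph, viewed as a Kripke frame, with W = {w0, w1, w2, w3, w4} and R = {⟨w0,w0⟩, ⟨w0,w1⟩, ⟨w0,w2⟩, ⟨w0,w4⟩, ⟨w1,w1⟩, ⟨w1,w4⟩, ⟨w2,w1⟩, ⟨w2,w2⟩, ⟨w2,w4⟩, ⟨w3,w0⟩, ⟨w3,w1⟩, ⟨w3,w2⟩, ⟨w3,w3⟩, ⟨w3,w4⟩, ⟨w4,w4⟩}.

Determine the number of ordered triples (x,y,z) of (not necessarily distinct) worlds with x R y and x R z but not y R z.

20

Enumerating: (w0,w1,w0), (w0,w1,w2), (w0,w2,w0), (w0,w4,w0), (w0,w4,w1), (w0,w4,w2), (w1,w4,w1), (w2,w1,w2), (w2,w4,w1), (w2,w4,w2), (w3,w0,w3), (w3,w1,w0), … and 8 more.
Total: 20.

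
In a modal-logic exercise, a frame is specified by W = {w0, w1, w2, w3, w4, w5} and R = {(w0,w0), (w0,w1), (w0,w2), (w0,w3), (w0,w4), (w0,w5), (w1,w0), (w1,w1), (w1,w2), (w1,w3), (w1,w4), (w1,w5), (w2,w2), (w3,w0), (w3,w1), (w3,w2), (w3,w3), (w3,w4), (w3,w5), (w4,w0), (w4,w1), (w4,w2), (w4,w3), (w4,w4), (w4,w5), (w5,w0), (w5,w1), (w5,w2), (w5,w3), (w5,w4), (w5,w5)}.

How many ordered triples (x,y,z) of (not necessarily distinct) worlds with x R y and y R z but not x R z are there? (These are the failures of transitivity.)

R is transitive; there are no such tuples.

0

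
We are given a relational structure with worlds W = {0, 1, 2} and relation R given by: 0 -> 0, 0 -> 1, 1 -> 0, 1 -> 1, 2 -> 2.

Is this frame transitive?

Transitive: yes — every two-step R-path is closed by a direct edge.

Yes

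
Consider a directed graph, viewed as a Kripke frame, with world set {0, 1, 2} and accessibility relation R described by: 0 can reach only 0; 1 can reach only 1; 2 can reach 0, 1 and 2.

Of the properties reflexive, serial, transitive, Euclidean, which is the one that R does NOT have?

Euclidean

Reflexive: yes — every world is R-related to itself.
Serial: yes — every world has a successor (e.g. 0 R 0).
Transitive: yes — every two-step R-path is closed by a direct edge.
Euclidean: no — 2 R 0 and 2 R 1, but not 0 R 1.
Only Euclidean fails.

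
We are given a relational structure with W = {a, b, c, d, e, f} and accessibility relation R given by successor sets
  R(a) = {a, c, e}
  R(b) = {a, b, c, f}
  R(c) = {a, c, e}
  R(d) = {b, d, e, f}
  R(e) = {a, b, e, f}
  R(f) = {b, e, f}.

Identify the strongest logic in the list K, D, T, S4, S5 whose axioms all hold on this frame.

T

Serial (axiom D): yes — every world has a successor (e.g. a R a).
Reflexive (axiom T): yes — every world is R-related to itself.
Transitive (axiom 4): no — a R e and e R b, but not a R b.
Euclidean (axiom 5): no — a R e and a R c, but not e R c.
So F validates K, D, T; S4 would additionally require R to be transitive. The strongest is T.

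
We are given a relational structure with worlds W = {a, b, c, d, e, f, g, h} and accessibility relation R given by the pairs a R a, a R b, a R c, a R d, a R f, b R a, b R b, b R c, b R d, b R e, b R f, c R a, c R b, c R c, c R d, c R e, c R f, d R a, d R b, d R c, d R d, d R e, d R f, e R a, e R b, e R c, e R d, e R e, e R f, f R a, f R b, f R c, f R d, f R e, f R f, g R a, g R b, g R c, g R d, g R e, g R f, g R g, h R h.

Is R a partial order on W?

Reflexive: yes — every world is R-related to itself.
Transitive: no — a R b and b R e, but not a R e.
Antisymmetric: no — a R b and b R a with a ≠ b.
So R is not a partial order.

No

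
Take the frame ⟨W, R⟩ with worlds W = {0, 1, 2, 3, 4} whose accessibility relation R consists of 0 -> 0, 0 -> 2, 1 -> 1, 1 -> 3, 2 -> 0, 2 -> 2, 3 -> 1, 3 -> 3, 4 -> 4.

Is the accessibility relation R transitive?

Yes

Transitive: yes — every two-step R-path is closed by a direct edge.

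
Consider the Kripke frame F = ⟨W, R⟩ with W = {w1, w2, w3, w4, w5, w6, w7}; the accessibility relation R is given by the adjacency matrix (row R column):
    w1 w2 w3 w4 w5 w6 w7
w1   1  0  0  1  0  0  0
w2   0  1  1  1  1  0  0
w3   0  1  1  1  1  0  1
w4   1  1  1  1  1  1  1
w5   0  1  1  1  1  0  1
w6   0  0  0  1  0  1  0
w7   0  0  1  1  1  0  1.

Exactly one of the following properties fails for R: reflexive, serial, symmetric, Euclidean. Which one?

Euclidean

Reflexive: yes — every world is R-related to itself.
Serial: yes — every world has a successor (e.g. w1 R w1).
Symmetric: yes — every pair in R has its reverse in R.
Euclidean: no — w3 R w2 and w3 R w7, but not w2 R w7.
Only Euclidean fails.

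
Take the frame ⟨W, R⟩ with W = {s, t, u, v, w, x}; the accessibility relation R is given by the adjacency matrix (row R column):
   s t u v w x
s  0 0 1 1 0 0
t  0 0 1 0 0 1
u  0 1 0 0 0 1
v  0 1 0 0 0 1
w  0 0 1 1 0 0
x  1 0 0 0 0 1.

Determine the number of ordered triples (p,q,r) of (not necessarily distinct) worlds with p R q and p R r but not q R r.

Enumerating: (s,u,u), (s,u,v), (s,v,u), (s,v,v), (t,u,u), (t,x,u), (u,t,t), (u,x,t), (v,t,t), (v,x,t), (w,u,u), (w,u,v), (w,v,u), (w,v,v), (x,s,s), (x,s,x).

16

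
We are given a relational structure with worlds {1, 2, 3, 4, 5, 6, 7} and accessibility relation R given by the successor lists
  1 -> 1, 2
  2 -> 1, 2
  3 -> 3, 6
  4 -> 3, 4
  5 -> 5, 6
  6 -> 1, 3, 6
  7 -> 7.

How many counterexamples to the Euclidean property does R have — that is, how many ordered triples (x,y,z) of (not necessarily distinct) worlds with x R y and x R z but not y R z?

5

Enumerating: (4,3,4), (5,6,5), (6,1,3), (6,1,6), (6,3,1).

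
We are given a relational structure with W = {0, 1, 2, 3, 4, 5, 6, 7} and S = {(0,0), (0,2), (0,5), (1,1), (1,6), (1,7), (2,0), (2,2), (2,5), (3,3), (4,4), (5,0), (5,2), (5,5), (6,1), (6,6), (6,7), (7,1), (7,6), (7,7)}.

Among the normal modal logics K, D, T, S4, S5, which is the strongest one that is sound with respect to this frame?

S5

Serial (axiom D): yes — every world has a successor (e.g. 0 S 0).
Reflexive (axiom T): yes — every world is S-related to itself.
Transitive (axiom 4): yes — every two-step S-path is closed by a direct edge.
Euclidean (axiom 5): yes — any two successors of a common world are S-related.
So F validates K, D, T, S4, S5. The strongest is S5.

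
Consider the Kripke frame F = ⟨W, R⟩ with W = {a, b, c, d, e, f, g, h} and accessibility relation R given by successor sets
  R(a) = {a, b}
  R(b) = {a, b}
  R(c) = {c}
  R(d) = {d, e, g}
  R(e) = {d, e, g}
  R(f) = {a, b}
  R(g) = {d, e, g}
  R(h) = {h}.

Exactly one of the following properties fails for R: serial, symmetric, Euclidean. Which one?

symmetric

Serial: yes — every world has a successor (e.g. a R a).
Symmetric: no — f R a but not a R f.
Euclidean: yes — any two successors of a common world are R-related.
Only symmetric fails.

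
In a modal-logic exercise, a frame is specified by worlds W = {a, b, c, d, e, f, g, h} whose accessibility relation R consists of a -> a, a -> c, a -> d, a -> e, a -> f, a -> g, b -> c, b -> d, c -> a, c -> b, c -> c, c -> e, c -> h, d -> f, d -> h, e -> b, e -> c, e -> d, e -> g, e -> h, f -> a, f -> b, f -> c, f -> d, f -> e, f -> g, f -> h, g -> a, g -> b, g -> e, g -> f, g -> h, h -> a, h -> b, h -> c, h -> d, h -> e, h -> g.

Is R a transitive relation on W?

Transitive: no — a R c and c R b, but not a R b.

No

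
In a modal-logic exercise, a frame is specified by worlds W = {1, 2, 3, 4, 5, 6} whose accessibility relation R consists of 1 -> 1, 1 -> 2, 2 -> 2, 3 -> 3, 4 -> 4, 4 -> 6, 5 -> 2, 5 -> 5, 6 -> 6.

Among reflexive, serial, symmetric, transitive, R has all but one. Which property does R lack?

Reflexive: yes — every world is R-related to itself.
Serial: yes — every world has a successor (e.g. 1 R 1).
Symmetric: no — 1 R 2 but not 2 R 1.
Transitive: yes — every two-step R-path is closed by a direct edge.
Only symmetric fails.

symmetric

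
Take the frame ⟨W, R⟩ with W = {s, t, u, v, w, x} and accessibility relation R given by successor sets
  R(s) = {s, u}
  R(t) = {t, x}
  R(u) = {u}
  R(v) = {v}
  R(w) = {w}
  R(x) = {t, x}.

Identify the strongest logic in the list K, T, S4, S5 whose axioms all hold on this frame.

Reflexive (axiom T): yes — every world is R-related to itself.
Transitive (axiom 4): yes — every two-step R-path is closed by a direct edge.
Euclidean (axiom 5): no — s R u and s R s, but not u R s.
So F validates K, T, S4; S5 would additionally require R to be Euclidean. The strongest is S4.

S4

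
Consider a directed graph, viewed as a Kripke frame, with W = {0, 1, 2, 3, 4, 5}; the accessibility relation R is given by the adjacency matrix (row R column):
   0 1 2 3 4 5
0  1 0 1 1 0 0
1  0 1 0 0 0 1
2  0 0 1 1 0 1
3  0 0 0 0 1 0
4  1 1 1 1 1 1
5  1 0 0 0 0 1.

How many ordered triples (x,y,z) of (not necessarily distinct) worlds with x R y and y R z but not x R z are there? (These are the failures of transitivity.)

12

Enumerating: (0,2,5), (0,3,4), (1,5,0), (2,3,4), (2,5,0), (3,4,0), (3,4,1), (3,4,2), (3,4,3), (3,4,5), (5,0,2), (5,0,3).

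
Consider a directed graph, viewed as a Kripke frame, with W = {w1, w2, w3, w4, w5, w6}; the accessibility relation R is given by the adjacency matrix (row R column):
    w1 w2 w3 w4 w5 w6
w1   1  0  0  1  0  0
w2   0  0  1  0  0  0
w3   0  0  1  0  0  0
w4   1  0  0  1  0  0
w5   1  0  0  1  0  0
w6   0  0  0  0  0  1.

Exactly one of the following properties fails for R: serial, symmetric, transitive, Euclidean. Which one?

symmetric

Serial: yes — every world has a successor (e.g. w1 R w1).
Symmetric: no — w2 R w3 but not w3 R w2.
Transitive: yes — every two-step R-path is closed by a direct edge.
Euclidean: yes — any two successors of a common world are R-related.
Only symmetric fails.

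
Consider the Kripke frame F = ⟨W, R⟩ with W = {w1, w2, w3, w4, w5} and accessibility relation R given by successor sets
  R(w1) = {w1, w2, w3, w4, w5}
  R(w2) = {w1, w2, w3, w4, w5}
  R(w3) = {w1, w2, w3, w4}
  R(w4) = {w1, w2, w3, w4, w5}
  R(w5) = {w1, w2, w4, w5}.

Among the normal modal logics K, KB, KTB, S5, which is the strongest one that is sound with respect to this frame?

KTB

Symmetric (axiom B): yes — every pair in R has its reverse in R.
Reflexive (axiom T): yes — every world is R-related to itself.
Euclidean (axiom 5): no — w1 R w3 and w1 R w5, but not w3 R w5.
So F validates K, KB, KTB; S5 would additionally require R to be Euclidean. The strongest is KTB.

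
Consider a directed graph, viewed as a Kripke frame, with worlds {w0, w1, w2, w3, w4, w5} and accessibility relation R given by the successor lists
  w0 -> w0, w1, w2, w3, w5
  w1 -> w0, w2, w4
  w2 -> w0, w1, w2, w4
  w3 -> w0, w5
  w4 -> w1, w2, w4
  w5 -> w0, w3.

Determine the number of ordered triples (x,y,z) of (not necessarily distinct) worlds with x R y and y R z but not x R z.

Enumerating: (w0,w1,w4), (w0,w2,w4), (w1,w0,w1), (w1,w0,w3), (w1,w0,w5), (w1,w2,w1), (w1,w4,w1), (w2,w0,w3), (w2,w0,w5), (w3,w0,w1), (w3,w0,w2), (w3,w0,w3), … and 7 more.
Total: 19.

19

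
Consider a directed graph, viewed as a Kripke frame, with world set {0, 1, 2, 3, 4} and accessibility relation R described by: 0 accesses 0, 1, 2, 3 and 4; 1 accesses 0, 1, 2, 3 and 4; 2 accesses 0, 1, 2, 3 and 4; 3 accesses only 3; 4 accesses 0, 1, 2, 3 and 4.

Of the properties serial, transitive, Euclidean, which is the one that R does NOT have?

Serial: yes — every world has a successor (e.g. 0 R 0).
Transitive: yes — every two-step R-path is closed by a direct edge.
Euclidean: no — 0 R 3 and 0 R 1, but not 3 R 1.
Only Euclidean fails.

Euclidean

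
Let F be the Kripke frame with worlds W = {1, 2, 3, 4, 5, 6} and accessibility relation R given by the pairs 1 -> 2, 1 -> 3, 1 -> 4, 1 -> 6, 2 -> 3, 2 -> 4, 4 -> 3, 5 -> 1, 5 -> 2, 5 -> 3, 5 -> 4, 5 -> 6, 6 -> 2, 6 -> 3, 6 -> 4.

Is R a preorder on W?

No

Reflexive: no — 1 is not related to itself.
Transitive: yes — every two-step R-path is closed by a direct edge.
So R is not a preorder.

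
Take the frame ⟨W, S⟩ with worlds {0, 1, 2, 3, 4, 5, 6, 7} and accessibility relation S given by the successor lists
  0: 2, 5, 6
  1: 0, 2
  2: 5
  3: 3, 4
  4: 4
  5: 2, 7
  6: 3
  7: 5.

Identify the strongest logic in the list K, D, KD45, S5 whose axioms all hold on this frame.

D

Serial (axiom D): yes — every world has a successor (e.g. 0 S 2).
Euclidean (axiom 5): no — 0 S 2 and 0 S 6, but not 2 S 6.
Transitive (axiom 4): no — 0 S 5 and 5 S 7, but not 0 S 7.
Reflexive (axiom T): no — 0 is not related to itself.
So F validates K, D; KD45 would additionally require S to be Euclidean and transitive. The strongest is D.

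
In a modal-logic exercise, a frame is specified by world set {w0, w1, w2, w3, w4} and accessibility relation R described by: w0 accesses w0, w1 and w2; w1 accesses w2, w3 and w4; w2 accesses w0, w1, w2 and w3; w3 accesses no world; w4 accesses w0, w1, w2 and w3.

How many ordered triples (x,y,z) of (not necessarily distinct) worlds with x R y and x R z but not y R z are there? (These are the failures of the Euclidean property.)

Enumerating: (w0,w1,w0), (w0,w1,w1), (w1,w2,w4), (w1,w3,w2), (w1,w3,w3), (w1,w3,w4), (w1,w4,w4), (w2,w0,w3), (w2,w1,w0), (w2,w1,w1), (w2,w3,w0), (w2,w3,w1), … and 9 more.
Total: 21.

21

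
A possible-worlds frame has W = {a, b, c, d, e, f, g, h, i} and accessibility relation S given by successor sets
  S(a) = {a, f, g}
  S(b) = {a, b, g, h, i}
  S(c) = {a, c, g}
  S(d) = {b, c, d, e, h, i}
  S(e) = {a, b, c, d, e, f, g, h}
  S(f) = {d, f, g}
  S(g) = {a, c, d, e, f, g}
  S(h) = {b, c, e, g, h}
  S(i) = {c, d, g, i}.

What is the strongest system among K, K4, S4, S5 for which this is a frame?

Transitive (axiom 4): no — a S f and f S d, but not a S d.
Reflexive (axiom T): yes — every world is S-related to itself.
Euclidean (axiom 5): no — b S a and b S h, but not a S h.
So F validates K; K4 would additionally require S to be transitive. The strongest is K.

K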